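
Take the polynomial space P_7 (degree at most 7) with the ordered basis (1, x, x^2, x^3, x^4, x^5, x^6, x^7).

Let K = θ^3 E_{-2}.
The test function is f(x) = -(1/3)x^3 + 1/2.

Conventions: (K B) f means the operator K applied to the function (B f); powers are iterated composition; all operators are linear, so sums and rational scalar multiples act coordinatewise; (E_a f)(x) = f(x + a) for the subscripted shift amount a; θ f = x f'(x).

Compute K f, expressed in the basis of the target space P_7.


g(x) = -9x^3 + 16x^2 - 4x

E_{-2} f = -(1/3)x^3 + 2x^2 - 4x + 19/6
θ E_{-2} f = -x^3 + 4x^2 - 4x
θ θ E_{-2} f = -3x^3 + 8x^2 - 4x
θ θ θ E_{-2} f = -9x^3 + 16x^2 - 4x


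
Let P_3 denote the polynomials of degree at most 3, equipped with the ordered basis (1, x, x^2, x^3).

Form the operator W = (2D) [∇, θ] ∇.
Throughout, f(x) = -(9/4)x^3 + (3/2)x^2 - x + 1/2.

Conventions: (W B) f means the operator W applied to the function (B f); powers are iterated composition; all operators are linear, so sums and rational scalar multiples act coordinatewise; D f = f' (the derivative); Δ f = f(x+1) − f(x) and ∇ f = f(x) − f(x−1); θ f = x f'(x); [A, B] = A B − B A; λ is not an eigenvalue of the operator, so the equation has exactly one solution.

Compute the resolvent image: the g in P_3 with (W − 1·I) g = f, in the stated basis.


write g with unknown coordinates in the stated basis and equate coefficients in (W − 1·I) g = f
solving from the highest basis element down gives g = (9/4)x^3 - (3/2)x^2 + x + 53/2
check: W g = 27
so W g − 1·g = -(9/4)x^3 + (3/2)x^2 - x + 1/2 = f ✓

the image equals g(x) = (9/4)x^3 - (3/2)x^2 + x + 53/2


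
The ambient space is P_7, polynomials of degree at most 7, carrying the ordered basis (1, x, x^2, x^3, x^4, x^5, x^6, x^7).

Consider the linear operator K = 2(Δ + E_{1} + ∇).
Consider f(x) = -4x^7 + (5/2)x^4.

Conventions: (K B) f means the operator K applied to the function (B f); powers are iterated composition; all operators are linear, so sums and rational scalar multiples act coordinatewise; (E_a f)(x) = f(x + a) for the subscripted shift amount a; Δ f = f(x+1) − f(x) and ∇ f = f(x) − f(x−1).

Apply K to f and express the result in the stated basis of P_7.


Δ f = -28x^6 - 84x^5 - 140x^4 - 130x^3 - 69x^2 - 18x - 3/2
E_{1} f = -4x^7 - 28x^6 - 84x^5 - (275/2)x^4 - 130x^3 - 69x^2 - 18x - 3/2
∇ f = -28x^6 + 84x^5 - 140x^4 + 150x^3 - 99x^2 + 38x - 13/2
(Δ + E_{1} + ∇) f = -4x^7 - 84x^6 - 84x^5 - (835/2)x^4 - 110x^3 - 237x^2 + 2x - 19/2
(2(Δ + E_{1} + ∇)) f = -8x^7 - 168x^6 - 168x^5 - 835x^4 - 220x^3 - 474x^2 + 4x - 19

the result is g(x) = -8x^7 - 168x^6 - 168x^5 - 835x^4 - 220x^3 - 474x^2 + 4x - 19


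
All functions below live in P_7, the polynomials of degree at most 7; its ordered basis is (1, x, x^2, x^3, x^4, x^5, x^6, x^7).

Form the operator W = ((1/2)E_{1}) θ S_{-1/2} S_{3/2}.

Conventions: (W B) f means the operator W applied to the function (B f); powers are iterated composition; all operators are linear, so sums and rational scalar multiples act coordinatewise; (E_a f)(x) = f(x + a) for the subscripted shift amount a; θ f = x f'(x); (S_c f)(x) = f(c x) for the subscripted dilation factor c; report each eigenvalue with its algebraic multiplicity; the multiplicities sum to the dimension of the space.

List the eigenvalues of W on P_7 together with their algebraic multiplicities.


λ = -81/128 (multiplicity 1), λ = -1215/2048 (multiplicity 1), λ = -15309/32768 (multiplicity 1), λ = -3/8 (multiplicity 1), λ = 0 (multiplicity 1), λ = 2187/4096 (multiplicity 1), λ = 9/16 (multiplicity 1), λ = 81/128 (multiplicity 1)

image of 1: 0
image of x: -(3/8)x - 3/8
image of x^2: (9/16)x^2 + (9/8)x + 9/16
image of x^3: -(81/128)x^3 - (243/128)x^2 - (243/128)x - 81/128
image of x^4: (81/128)x^4 + (81/32)x^3 + (243/64)x^2 + (81/32)x + 81/128
image of x^5: -(1215/2048)x^5 - (6075/2048)x^4 - (6075/1024)x^3 - (6075/1024)x^2 - (6075/2048)x - 1215/2048
image of x^6: (2187/4096)x^6 + (6561/2048)x^5 + (32805/4096)x^4 + (10935/1024)x^3 + (32805/4096)x^2 + (6561/2048)x + 2187/4096
image of x^7: -(15309/32768)x^7 - (107163/32768)x^6 - (321489/32768)x^5 - (535815/32768)x^4 - (535815/32768)x^3 - (321489/32768)x^2 - (107163/32768)x - 15309/32768
the matrix is upper triangular; its diagonal is (0, -3/8, 9/16, -81/128, 81/128, -1215/2048, 2187/4096, -15309/32768)
for a triangular matrix the eigenvalues are the diagonal entries, with algebraic multiplicity their repetition count


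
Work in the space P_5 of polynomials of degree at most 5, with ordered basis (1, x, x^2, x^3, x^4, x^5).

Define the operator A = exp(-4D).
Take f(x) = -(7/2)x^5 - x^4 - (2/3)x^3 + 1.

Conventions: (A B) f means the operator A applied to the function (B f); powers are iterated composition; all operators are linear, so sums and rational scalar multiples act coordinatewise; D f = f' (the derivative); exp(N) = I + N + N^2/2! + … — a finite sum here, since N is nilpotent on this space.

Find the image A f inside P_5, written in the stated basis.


the result is g(x) = -(7/2)x^5 + 69x^4 - (1634/3)x^3 + 2152x^2 - 4256x + 10115/3

order-1 term: 70x^4 + 16x^3 + 8x^2
order-2 term: -560x^3 - 96x^2 - 32x
order-3 term: 2240x^2 + 256x + 128/3
order-4 term: -4480x - 256
order-5 term: 3584
the series for exp(-4D) f terminates at order 5
exp(-4D) f = -(7/2)x^5 + 69x^4 - (1634/3)x^3 + 2152x^2 - 4256x + 10115/3


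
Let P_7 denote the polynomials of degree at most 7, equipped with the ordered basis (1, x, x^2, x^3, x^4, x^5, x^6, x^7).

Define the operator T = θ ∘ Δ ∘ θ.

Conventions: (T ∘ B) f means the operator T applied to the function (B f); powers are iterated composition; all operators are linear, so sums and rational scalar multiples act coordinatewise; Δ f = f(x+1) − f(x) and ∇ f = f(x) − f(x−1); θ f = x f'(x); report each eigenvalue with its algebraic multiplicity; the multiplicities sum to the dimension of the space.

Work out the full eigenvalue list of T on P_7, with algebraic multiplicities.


image of 1: 0
image of x: 0
image of x^2: 4x
image of x^3: 18x^2 + 9x
image of x^4: 48x^3 + 48x^2 + 16x
image of x^5: 100x^4 + 150x^3 + 100x^2 + 25x
image of x^6: 180x^5 + 360x^4 + 360x^3 + 180x^2 + 36x
image of x^7: 294x^6 + 735x^5 + 980x^4 + 735x^3 + 294x^2 + 49x
the matrix is upper triangular; its diagonal is (0, 0, 0, 0, 0, 0, 0, 0)
for a triangular matrix the eigenvalues are the diagonal entries, with algebraic multiplicity their repetition count

λ = 0 (multiplicity 8)


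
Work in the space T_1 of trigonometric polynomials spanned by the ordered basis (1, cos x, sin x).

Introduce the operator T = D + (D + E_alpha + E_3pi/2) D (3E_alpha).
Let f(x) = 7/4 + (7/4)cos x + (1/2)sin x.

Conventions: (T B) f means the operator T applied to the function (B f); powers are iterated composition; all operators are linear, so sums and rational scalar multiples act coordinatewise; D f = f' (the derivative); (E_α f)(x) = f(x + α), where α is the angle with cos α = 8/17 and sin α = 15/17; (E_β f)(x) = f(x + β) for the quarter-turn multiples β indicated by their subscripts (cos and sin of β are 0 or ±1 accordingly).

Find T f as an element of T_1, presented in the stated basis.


D f = (1/2)cos x - (7/4)sin x
E_alpha f = 7/4 + (43/34)cos x - (89/68)sin x
(3E_alpha) f = 21/4 + (129/34)cos x - (267/68)sin x
D (3E_alpha) f = -(267/68)cos x - (129/34)sin x
D D (3E_alpha) f = -(129/34)cos x + (267/68)sin x
E_alpha D (3E_alpha) f = -(3003/578)cos x + (1941/1156)sin x
E_3pi/2 D (3E_alpha) f = (129/34)cos x - (267/68)sin x
(D + E_alpha + E_3pi/2) D (3E_alpha) f = -(3003/578)cos x + (1941/1156)sin x
(D + (D + E_alpha + E_3pi/2) D (3E_alpha)) f = -(1357/289)cos x - (41/578)sin x

the result is g(x) = -(1357/289)cos x - (41/578)sin x


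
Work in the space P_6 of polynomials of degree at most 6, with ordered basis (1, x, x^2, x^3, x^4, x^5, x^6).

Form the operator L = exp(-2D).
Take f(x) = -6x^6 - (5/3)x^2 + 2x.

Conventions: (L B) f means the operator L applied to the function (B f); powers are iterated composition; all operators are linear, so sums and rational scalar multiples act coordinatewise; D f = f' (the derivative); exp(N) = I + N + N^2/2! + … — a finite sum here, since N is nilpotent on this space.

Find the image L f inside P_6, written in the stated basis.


the image equals g(x) = -6x^6 + 72x^5 - 360x^4 + 960x^3 - (4325/3)x^2 + (3482/3)x - 1184/3

order-1 term: 72x^5 + (20/3)x - 4
order-2 term: -360x^4 - 20/3
order-3 term: 960x^3
order-4 term: -1440x^2
order-5 term: 1152x
order-6 term: -384
the series for exp(-2D) f terminates at order 6
exp(-2D) f = -6x^6 + 72x^5 - 360x^4 + 960x^3 - (4325/3)x^2 + (3482/3)x - 1184/3


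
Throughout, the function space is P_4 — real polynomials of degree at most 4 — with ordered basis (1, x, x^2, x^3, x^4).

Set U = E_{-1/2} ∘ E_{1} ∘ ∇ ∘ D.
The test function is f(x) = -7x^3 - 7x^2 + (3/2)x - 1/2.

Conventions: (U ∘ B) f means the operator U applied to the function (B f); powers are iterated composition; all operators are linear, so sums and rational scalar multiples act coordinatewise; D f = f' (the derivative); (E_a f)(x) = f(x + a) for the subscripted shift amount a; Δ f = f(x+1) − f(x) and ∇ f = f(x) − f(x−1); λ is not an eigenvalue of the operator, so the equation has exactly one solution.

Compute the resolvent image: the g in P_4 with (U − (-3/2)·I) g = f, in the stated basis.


write g with unknown coordinates in the stated basis and equate coefficients in (U − (-3/2)·I) g = f
solving from the highest basis element down gives g = -(14/3)x^3 - (14/3)x^2 + (59/3)x + 53/9
check: U g = -28x - 28/3
so U g − (-3/2)·g = -7x^3 - 7x^2 + (3/2)x - 1/2 = f ✓

the image equals g(x) = -(14/3)x^3 - (14/3)x^2 + (59/3)x + 53/9


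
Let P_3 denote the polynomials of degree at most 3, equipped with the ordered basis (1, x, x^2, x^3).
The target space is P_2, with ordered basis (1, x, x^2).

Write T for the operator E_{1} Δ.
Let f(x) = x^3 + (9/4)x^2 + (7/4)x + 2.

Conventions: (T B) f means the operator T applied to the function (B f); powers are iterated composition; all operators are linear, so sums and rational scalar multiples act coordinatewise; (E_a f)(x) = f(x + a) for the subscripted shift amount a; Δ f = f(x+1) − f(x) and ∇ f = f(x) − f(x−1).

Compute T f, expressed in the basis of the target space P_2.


Δ f = 3x^2 + (15/2)x + 5
E_{1} Δ f = 3x^2 + (27/2)x + 31/2

the result is g(x) = 3x^2 + (27/2)x + 31/2


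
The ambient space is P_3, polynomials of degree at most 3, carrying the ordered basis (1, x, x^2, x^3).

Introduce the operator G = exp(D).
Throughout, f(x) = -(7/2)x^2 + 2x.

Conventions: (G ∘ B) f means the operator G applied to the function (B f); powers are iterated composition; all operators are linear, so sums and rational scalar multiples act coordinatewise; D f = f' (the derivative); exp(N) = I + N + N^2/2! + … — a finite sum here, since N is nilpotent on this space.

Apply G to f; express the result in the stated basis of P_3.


order-1 term: -7x + 2
order-2 term: -7/2
the series for exp(D) f terminates at order 2
exp(D) f = -(7/2)x^2 - 5x - 3/2

g(x) = -(7/2)x^2 - 5x - 3/2


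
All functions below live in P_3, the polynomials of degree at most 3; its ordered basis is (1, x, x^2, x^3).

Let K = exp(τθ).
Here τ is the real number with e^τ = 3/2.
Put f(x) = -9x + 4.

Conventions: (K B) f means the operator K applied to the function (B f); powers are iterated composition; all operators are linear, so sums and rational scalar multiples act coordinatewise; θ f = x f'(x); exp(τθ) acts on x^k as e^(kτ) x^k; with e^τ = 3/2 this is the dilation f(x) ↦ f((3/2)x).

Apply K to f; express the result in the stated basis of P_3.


the result is g(x) = -(27/2)x + 4

exp(τθ) x^k = e^(kτ) x^k; with e^τ = 3/2 this sends x^k to (3/2)^k x^k
x ↦ 3/2 x
applying this coordinatewise to f: exp(τθ) f = -(27/2)x + 4


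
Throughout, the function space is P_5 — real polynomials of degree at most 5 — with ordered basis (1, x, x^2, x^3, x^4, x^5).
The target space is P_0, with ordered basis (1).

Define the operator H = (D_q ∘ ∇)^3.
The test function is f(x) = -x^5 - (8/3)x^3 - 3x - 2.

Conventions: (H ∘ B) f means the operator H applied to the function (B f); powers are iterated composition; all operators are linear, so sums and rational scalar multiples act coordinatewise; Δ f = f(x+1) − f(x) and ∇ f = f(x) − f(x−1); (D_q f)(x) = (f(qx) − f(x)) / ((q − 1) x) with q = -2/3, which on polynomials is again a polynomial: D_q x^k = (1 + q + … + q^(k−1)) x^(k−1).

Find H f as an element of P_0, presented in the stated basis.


the image equals g(x) = 0

∇ f = -5x^4 + 10x^3 - 18x^2 + 13x - 20/3
D_q ∇ f = -(65/27)x^3 + (70/9)x^2 - 6x + 13
∇ (D_q ∘ ∇) f = -(65/9)x^2 + (205/9)x - 437/27
D_q ∇ (D_q ∘ ∇) f = -(65/27)x + 205/9
∇ (D_q ∘ ∇) (D_q ∘ ∇) f = -65/27
D_q ∇ (D_q ∘ ∇) (D_q ∘ ∇) f = 0


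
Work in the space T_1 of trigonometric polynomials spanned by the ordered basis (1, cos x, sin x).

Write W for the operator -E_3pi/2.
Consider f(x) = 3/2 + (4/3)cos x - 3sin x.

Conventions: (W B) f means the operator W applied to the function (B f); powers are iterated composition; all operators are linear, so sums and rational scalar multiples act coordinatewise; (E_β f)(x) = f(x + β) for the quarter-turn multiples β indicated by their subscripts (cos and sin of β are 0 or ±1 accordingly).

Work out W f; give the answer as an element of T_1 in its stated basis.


E_3pi/2 f = 3/2 + 3cos x + (4/3)sin x
(-E_3pi/2) f = -3/2 - 3cos x - (4/3)sin x

the result is g(x) = -3/2 - 3cos x - (4/3)sin x


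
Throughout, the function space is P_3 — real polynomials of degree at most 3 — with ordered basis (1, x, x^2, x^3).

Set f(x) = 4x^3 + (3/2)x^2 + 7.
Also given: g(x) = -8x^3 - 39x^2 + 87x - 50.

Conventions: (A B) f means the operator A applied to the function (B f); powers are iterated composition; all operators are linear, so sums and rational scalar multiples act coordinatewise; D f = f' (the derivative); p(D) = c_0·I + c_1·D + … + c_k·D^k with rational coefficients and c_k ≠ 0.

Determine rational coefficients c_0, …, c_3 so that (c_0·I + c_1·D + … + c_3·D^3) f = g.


D^0 f = 4x^3 + (3/2)x^2 + 7
D^1 f = 12x^2 + 3x
D^2 f = 24x + 3
D^3 f = 24
matching coefficients of g against c_0 f + c_1 Df + … from the top degree down determines the c_i
solution: c_0 = -2, c_1 = -3, c_2 = 4, c_3 = -2

p(D) = -2·I − 3·D + 4·D^2 − 2·D^3, i.e. c_0 = -2, c_1 = -3, c_2 = 4, c_3 = -2


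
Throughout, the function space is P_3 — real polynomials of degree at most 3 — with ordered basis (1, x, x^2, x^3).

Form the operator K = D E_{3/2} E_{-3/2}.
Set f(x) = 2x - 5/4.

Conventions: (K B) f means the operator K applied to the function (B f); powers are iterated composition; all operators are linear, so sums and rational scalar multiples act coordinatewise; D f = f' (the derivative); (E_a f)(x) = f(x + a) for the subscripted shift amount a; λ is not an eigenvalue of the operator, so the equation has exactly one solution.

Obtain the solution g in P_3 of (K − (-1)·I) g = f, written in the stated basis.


the image equals g(x) = 2x - 13/4

write g with unknown coordinates in the stated basis and equate coefficients in (K − (-1)·I) g = f
solving from the highest basis element down gives g = 2x - 13/4
check: K g = 2
so K g − (-1)·g = 2x - 5/4 = f ✓


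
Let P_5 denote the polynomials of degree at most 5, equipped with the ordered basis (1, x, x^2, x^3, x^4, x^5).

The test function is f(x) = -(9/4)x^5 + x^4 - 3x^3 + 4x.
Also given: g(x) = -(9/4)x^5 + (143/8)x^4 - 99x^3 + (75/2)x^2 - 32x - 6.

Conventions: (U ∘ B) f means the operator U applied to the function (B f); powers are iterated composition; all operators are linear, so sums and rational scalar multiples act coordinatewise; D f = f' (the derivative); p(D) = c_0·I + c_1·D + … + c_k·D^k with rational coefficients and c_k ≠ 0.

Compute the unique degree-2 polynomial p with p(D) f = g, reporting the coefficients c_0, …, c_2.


p(D) = I − (3/2)·D + 2·D^2, i.e. c_0 = 1, c_1 = -3/2, c_2 = 2

D^0 f = -(9/4)x^5 + x^4 - 3x^3 + 4x
D^1 f = -(45/4)x^4 + 4x^3 - 9x^2 + 4
D^2 f = -45x^3 + 12x^2 - 18x
matching coefficients of g against c_0 f + c_1 Df + … from the top degree down determines the c_i
solution: c_0 = 1, c_1 = -3/2, c_2 = 2


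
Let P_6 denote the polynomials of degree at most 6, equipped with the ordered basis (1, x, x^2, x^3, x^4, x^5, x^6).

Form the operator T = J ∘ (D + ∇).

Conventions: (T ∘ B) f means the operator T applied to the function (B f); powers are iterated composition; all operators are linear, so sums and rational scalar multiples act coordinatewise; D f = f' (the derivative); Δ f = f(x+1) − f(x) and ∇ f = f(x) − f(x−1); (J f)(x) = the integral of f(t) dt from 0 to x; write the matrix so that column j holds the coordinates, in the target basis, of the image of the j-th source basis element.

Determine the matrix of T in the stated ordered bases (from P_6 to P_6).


image of 1: 0
image of x: 2x
image of x^2: 2x^2 - x
image of x^3: 2x^3 - (3/2)x^2 + x
image of x^4: 2x^4 - 2x^3 + 2x^2 - x
image of x^5: 2x^5 - (5/2)x^4 + (10/3)x^3 - (5/2)x^2 + x
image of x^6: 2x^6 - 3x^5 + 5x^4 - 5x^3 + 3x^2 - x
each image's coordinates form column j of the matrix

the matrix is [[0, 0, 0, 0, 0, 0, 0]; [0, 2, -1, 1, -1, 1, -1]; [0, 0, 2, -3/2, 2, -5/2, 3]; [0, 0, 0, 2, -2, 10/3, -5]; [0, 0, 0, 0, 2, -5/2, 5]; [0, 0, 0, 0, 0, 2, -3]; [0, 0, 0, 0, 0, 0, 2]] (rows listed top to bottom)


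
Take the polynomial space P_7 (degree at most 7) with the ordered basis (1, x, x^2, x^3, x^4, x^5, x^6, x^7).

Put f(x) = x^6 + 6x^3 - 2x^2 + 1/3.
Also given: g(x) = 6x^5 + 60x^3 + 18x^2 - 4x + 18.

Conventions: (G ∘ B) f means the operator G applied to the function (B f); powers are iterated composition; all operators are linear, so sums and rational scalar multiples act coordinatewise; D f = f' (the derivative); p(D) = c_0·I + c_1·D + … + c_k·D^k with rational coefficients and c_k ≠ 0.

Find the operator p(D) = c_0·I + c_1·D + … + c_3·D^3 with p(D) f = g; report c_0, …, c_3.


D^0 f = x^6 + 6x^3 - 2x^2 + 1/3
D^1 f = 6x^5 + 18x^2 - 4x
D^2 f = 30x^4 + 36x - 4
D^3 f = 120x^3 + 36
matching coefficients of g against c_0 f + c_1 Df + … from the top degree down determines the c_i
solution: c_0 = 0, c_1 = 1, c_2 = 0, c_3 = 1/2

p(D) = D + (1/2)·D^3, i.e. c_0 = 0, c_1 = 1, c_2 = 0, c_3 = 1/2


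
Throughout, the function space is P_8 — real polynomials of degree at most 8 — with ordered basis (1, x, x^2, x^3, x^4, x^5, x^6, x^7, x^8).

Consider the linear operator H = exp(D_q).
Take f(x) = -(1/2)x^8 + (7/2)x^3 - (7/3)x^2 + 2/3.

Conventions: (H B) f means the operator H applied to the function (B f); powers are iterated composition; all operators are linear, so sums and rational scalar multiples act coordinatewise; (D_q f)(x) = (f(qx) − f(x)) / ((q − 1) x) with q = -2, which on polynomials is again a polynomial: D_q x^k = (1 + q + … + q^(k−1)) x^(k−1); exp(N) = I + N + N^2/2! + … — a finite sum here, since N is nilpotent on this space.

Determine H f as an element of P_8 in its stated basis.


order-1 term: (85/2)x^7 + (21/2)x^2 + (7/3)x
order-2 term: (3655/4)x^6 - (21/4)x + 7/6
order-3 term: -(25585/4)x^5 - 7/4
order-4 term: -(281435/16)x^4
order-5 term: (281435/16)x^3
order-6 term: (281435/32)x^2
order-7 term: -(40205/32)x
order-8 term: -40205/256
the series for exp(D_q) f terminates at order 8
exp(D_q) f = -(1/2)x^8 + (85/2)x^7 + (3655/4)x^6 - (25585/4)x^5 - (281435/16)x^4 + (281491/16)x^3 + (845089/96)x^2 - (120895/96)x - 120551/768

g(x) = -(1/2)x^8 + (85/2)x^7 + (3655/4)x^6 - (25585/4)x^5 - (281435/16)x^4 + (281491/16)x^3 + (845089/96)x^2 - (120895/96)x - 120551/768


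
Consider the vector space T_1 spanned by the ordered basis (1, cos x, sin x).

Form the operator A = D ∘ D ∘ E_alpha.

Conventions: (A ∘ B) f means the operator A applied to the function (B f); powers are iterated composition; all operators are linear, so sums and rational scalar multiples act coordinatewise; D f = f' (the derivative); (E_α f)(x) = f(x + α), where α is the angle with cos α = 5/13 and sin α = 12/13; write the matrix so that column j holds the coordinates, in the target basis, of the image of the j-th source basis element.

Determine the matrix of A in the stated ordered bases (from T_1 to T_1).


image of 1: 0
image of cos x: -(5/13)cos x + (12/13)sin x
image of sin x: -(12/13)cos x - (5/13)sin x
each image's coordinates form column j of the matrix

the matrix is [[0, 0, 0]; [0, -5/13, -12/13]; [0, 12/13, -5/13]] (rows listed top to bottom)


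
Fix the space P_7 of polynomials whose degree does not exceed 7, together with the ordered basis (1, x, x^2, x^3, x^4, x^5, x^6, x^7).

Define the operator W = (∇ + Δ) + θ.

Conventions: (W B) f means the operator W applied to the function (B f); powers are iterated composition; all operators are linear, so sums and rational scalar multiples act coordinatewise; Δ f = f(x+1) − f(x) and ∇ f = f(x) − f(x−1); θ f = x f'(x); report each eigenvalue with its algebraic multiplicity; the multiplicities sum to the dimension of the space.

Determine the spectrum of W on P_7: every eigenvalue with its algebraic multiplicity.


λ = 0 (multiplicity 1), λ = 1 (multiplicity 1), λ = 2 (multiplicity 1), λ = 3 (multiplicity 1), λ = 4 (multiplicity 1), λ = 5 (multiplicity 1), λ = 6 (multiplicity 1), λ = 7 (multiplicity 1)

image of 1: 0
image of x: x + 2
image of x^2: 2x^2 + 4x
image of x^3: 3x^3 + 6x^2 + 2
image of x^4: 4x^4 + 8x^3 + 8x
image of x^5: 5x^5 + 10x^4 + 20x^2 + 2
image of x^6: 6x^6 + 12x^5 + 40x^3 + 12x
image of x^7: 7x^7 + 14x^6 + 70x^4 + 42x^2 + 2
the matrix is upper triangular; its diagonal is (0, 1, 2, 3, 4, 5, 6, 7)
for a triangular matrix the eigenvalues are the diagonal entries, with algebraic multiplicity their repetition count


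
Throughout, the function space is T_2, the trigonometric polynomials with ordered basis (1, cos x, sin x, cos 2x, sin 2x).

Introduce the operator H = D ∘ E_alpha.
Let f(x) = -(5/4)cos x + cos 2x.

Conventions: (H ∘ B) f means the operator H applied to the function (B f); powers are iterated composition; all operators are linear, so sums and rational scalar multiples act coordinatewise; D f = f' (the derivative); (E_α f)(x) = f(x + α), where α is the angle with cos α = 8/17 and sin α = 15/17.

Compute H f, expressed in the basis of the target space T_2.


E_alpha f = -(10/17)cos x + (75/68)sin x - (161/289)cos 2x - (240/289)sin 2x
D E_alpha f = (75/68)cos x + (10/17)sin x - (480/289)cos 2x + (322/289)sin 2x

g(x) = (75/68)cos x + (10/17)sin x - (480/289)cos 2x + (322/289)sin 2x


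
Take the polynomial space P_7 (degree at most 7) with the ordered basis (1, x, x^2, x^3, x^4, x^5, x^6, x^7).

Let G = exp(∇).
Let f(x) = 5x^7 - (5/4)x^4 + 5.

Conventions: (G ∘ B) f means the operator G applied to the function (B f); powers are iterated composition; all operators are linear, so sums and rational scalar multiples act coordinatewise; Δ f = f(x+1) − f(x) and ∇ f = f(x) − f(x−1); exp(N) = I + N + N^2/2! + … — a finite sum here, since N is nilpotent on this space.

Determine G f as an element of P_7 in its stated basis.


order-1 term: 35x^6 - 105x^5 + 175x^4 - 180x^3 + (225/2)x^2 - 40x + 25/4
order-2 term: 105x^5 - 525x^4 + 1225x^3 - (3165/2)x^2 + 1100x - 1295/4
order-3 term: 175x^4 - 1050x^3 + 2625x^2 - 3155x + 3025/2
order-4 term: 175x^3 - 1050x^2 + 2275x - 7005/4
order-5 term: 105x^2 - 525x + 700
order-6 term: 35x - 105
order-7 term: 5
the series for exp(∇) f terminates at order 7
exp(∇) f = 5x^7 + 35x^6 - (705/4)x^4 + 170x^3 + 210x^2 - 310x + 195/4

the image equals g(x) = 5x^7 + 35x^6 - (705/4)x^4 + 170x^3 + 210x^2 - 310x + 195/4


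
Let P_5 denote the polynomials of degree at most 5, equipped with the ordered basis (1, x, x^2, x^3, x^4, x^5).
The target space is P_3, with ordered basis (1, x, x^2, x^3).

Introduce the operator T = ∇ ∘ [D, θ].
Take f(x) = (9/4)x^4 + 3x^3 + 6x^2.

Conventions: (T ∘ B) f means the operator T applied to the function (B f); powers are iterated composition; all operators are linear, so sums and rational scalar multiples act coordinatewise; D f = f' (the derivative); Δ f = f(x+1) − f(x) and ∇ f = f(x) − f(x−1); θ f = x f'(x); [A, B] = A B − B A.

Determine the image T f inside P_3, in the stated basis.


θ f = 9x^4 + 9x^3 + 12x^2
D θ f = 36x^3 + 27x^2 + 24x
D f = 9x^3 + 9x^2 + 12x
θ D f = 27x^3 + 18x^2 + 12x
[D, θ] f = 9x^3 + 9x^2 + 12x
∇ [D, θ] f = 27x^2 - 9x + 12

the result is g(x) = 27x^2 - 9x + 12


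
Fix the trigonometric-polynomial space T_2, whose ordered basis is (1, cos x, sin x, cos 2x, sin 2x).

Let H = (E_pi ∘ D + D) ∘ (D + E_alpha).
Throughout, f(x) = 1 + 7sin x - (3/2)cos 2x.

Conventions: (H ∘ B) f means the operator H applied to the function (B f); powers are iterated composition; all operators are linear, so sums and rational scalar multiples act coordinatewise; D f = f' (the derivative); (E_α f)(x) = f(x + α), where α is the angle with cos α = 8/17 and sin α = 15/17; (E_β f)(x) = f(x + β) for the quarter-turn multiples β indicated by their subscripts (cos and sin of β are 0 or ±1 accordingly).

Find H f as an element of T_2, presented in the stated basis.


g(x) = (4908/289)cos 2x - (966/289)sin 2x

D f = 7cos x + 3sin 2x
E_alpha f = 1 + (105/17)cos x + (56/17)sin x + (483/578)cos 2x + (360/289)sin 2x
(D + E_alpha) f = 1 + (224/17)cos x + (56/17)sin x + (483/578)cos 2x + (1227/289)sin 2x
D (D + E_alpha) f = (56/17)cos x - (224/17)sin x + (2454/289)cos 2x - (483/289)sin 2x
E_pi D (D + E_alpha) f = -(56/17)cos x + (224/17)sin x + (2454/289)cos 2x - (483/289)sin 2x
D (D + E_alpha) f = (56/17)cos x - (224/17)sin x + (2454/289)cos 2x - (483/289)sin 2x
(E_pi ∘ D + D) (D + E_alpha) f = (4908/289)cos 2x - (966/289)sin 2x


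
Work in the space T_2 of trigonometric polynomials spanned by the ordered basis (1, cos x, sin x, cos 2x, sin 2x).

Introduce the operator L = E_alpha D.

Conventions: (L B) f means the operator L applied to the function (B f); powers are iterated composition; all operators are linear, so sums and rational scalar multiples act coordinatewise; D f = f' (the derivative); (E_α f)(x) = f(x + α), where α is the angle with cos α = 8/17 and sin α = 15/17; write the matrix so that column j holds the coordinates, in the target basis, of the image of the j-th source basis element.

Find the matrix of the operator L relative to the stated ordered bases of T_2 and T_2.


image of 1: 0
image of cos x: -(15/17)cos x - (8/17)sin x
image of sin x: (8/17)cos x - (15/17)sin x
image of cos 2x: -(480/289)cos 2x + (322/289)sin 2x
image of sin 2x: -(322/289)cos 2x - (480/289)sin 2x
each image's coordinates form column j of the matrix

the matrix is [[0, 0, 0, 0, 0]; [0, -15/17, 8/17, 0, 0]; [0, -8/17, -15/17, 0, 0]; [0, 0, 0, -480/289, -322/289]; [0, 0, 0, 322/289, -480/289]] (rows listed top to bottom)


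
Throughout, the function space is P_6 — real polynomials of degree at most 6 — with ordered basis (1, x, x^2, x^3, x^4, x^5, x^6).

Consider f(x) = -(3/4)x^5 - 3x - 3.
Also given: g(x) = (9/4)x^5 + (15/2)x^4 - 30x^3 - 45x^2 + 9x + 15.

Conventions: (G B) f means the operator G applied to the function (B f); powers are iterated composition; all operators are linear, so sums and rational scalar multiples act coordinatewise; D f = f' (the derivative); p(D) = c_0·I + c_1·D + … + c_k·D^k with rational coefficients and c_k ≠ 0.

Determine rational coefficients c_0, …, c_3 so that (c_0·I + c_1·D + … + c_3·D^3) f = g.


p(D) = -3·I − 2·D + 2·D^2 + D^3, i.e. c_0 = -3, c_1 = -2, c_2 = 2, c_3 = 1

D^0 f = -(3/4)x^5 - 3x - 3
D^1 f = -(15/4)x^4 - 3
D^2 f = -15x^3
D^3 f = -45x^2
matching coefficients of g against c_0 f + c_1 Df + … from the top degree down determines the c_i
solution: c_0 = -3, c_1 = -2, c_2 = 2, c_3 = 1


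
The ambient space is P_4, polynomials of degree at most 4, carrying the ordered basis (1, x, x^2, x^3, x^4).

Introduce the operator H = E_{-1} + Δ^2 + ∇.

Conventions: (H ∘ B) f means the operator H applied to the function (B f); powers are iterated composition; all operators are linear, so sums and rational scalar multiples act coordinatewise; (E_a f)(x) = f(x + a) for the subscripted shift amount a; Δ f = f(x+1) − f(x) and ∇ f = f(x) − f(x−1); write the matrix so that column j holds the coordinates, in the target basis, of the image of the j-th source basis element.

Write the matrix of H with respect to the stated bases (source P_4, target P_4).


the matrix is [[1, 0, 2, 6, 14]; [0, 1, 0, 6, 24]; [0, 0, 1, 0, 12]; [0, 0, 0, 1, 0]; [0, 0, 0, 0, 1]] (rows listed top to bottom)

image of 1: 1
image of x: x
image of x^2: x^2 + 2
image of x^3: x^3 + 6x + 6
image of x^4: x^4 + 12x^2 + 24x + 14
each image's coordinates form column j of the matrix


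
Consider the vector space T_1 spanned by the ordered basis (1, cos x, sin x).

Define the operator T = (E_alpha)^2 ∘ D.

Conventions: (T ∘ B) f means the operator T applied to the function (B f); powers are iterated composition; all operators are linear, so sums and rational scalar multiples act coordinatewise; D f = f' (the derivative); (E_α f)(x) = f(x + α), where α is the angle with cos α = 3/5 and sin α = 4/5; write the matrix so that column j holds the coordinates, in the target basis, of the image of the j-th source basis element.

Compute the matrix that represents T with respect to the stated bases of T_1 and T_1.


the matrix is [[0, 0, 0]; [0, -24/25, -7/25]; [0, 7/25, -24/25]] (rows listed top to bottom)

image of 1: 0
image of cos x: -(24/25)cos x + (7/25)sin x
image of sin x: -(7/25)cos x - (24/25)sin x
each image's coordinates form column j of the matrix


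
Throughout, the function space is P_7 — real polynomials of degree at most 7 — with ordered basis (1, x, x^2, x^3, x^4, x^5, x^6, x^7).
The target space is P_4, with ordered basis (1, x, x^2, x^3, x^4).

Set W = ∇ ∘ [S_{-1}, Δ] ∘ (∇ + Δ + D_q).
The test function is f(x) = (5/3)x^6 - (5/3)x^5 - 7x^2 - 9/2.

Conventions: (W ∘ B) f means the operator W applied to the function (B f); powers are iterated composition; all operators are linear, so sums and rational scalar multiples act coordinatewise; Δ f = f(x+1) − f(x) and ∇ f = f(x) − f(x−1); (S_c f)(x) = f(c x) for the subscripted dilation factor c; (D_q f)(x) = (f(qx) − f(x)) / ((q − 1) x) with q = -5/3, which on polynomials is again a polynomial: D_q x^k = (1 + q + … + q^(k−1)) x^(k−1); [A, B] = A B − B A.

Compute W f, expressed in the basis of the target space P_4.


g(x) = (210800/729)x^3 + (42320/243)x^2 + (561640/729)x - 6340/81

∇ f = 10x^5 - (100/3)x^4 + 50x^3 - (125/3)x^2 + (13/3)x + 11/3
Δ f = 10x^5 + (50/3)x^4 + (50/3)x^3 + (25/3)x^2 - (37/3)x - 7
D_q f = -(9310/729)x^5 - (2105/243)x^4 + (14/3)x
(∇ + Δ + D_q) f = (5270/729)x^5 - (6155/243)x^4 + (200/3)x^3 - (100/3)x^2 - (10/3)x - 10/3
Δ (∇ + Δ + D_q) f = (26350/729)x^4 - (21160/729)x^3 + (87710/729)x^2 + (49690/729)x + 8675/729
S_{-1} Δ (∇ + Δ + D_q) f = (26350/729)x^4 + (21160/729)x^3 + (87710/729)x^2 - (49690/729)x + 8675/729
S_{-1} (∇ + Δ + D_q) f = -(5270/729)x^5 - (6155/243)x^4 - (200/3)x^3 - (100/3)x^2 + (10/3)x - 10/3
Δ S_{-1} (∇ + Δ + D_q) f = -(26350/729)x^4 - (126560/729)x^3 - (309290/729)x^2 - (294610/729)x - 94205/729
[S_{-1}, Δ] (∇ + Δ + D_q) f = (52700/729)x^4 + (49240/243)x^3 + (397000/729)x^2 + (81640/243)x + 102880/729
∇ [S_{-1}, Δ] (∇ + Δ + D_q) f = (210800/729)x^3 + (42320/243)x^2 + (561640/729)x - 6340/81


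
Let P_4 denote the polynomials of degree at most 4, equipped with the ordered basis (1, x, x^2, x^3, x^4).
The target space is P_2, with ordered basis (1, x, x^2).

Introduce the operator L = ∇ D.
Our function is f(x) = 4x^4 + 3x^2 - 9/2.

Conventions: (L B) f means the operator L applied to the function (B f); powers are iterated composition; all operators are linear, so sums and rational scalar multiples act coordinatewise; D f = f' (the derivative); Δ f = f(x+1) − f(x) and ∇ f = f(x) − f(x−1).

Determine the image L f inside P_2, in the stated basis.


the image equals g(x) = 48x^2 - 48x + 22

D f = 16x^3 + 6x
∇ D f = 48x^2 - 48x + 22


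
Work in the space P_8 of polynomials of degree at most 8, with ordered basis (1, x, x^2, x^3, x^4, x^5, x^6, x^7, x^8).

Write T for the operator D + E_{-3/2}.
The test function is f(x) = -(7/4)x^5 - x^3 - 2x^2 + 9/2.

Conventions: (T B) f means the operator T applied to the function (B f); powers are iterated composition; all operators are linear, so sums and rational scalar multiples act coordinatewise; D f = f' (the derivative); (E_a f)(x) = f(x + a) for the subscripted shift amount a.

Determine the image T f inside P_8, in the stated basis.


g(x) = -(7/4)x^5 + (35/8)x^4 - (323/8)x^3 + (937/16)x^2 - (3139/64)x + 2133/128

D f = -(35/4)x^4 - 3x^2 - 4x
E_{-3/2} f = -(7/4)x^5 + (105/8)x^4 - (323/8)x^3 + (985/16)x^2 - (2883/64)x + 2133/128
(D + E_{-3/2}) f = -(7/4)x^5 + (35/8)x^4 - (323/8)x^3 + (937/16)x^2 - (3139/64)x + 2133/128


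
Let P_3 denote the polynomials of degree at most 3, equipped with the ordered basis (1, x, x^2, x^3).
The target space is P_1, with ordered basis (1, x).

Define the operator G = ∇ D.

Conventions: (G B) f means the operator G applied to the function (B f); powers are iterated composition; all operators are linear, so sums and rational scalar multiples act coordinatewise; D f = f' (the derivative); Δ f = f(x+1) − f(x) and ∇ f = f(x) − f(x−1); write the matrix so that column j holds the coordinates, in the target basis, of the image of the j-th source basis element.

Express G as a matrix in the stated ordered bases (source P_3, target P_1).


the matrix is [[0, 0, 2, -3]; [0, 0, 0, 6]] (rows listed top to bottom)

image of 1: 0
image of x: 0
image of x^2: 2
image of x^3: 6x - 3
each image's coordinates form column j of the matrix


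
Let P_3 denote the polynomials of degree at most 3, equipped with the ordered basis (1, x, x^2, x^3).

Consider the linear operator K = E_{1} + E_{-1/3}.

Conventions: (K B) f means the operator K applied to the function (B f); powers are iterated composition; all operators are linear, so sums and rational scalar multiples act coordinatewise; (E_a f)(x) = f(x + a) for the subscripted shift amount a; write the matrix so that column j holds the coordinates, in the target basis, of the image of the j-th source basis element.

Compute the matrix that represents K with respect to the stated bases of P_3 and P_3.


image of 1: 2
image of x: 2x + 2/3
image of x^2: 2x^2 + (4/3)x + 10/9
image of x^3: 2x^3 + 2x^2 + (10/3)x + 26/27
each image's coordinates form column j of the matrix

the matrix is [[2, 2/3, 10/9, 26/27]; [0, 2, 4/3, 10/3]; [0, 0, 2, 2]; [0, 0, 0, 2]] (rows listed top to bottom)


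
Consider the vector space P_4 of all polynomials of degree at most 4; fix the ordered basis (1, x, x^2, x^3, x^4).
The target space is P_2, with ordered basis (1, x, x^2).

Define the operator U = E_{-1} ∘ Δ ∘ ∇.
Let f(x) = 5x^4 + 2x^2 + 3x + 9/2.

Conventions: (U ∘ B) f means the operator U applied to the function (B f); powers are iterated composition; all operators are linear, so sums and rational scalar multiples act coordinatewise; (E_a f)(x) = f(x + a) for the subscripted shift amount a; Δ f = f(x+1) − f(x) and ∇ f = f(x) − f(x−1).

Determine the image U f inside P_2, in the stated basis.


∇ f = 20x^3 - 30x^2 + 24x - 4
Δ ∇ f = 60x^2 + 14
E_{-1} Δ ∇ f = 60x^2 - 120x + 74

g(x) = 60x^2 - 120x + 74


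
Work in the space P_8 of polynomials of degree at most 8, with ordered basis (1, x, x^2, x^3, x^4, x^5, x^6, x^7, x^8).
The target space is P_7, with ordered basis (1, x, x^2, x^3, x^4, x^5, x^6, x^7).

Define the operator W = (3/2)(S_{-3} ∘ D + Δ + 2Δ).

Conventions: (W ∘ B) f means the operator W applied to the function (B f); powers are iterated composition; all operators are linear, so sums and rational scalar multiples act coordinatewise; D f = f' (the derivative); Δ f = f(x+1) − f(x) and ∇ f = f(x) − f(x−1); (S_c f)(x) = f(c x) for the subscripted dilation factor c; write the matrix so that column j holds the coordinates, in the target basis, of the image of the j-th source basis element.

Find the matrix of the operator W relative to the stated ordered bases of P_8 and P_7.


image of 1: 0
image of x: 6
image of x^2: 9/2
image of x^3: 54x^2 + (27/2)x + 9/2
image of x^4: -144x^3 + 27x^2 + 18x + 9/2
image of x^5: 630x^4 + 45x^3 + 45x^2 + (45/2)x + 9/2
image of x^6: -2160x^5 + (135/2)x^4 + 90x^3 + (135/2)x^2 + 27x + 9/2
image of x^7: 7686x^6 + (189/2)x^5 + (315/2)x^4 + (315/2)x^3 + (189/2)x^2 + (63/2)x + 9/2
image of x^8: -26208x^7 + 126x^6 + 252x^5 + 315x^4 + 252x^3 + 126x^2 + 36x + 9/2
each image's coordinates form column j of the matrix

the matrix is [[0, 6, 9/2, 9/2, 9/2, 9/2, 9/2, 9/2, 9/2]; [0, 0, 0, 27/2, 18, 45/2, 27, 63/2, 36]; [0, 0, 0, 54, 27, 45, 135/2, 189/2, 126]; [0, 0, 0, 0, -144, 45, 90, 315/2, 252]; [0, 0, 0, 0, 0, 630, 135/2, 315/2, 315]; [0, 0, 0, 0, 0, 0, -2160, 189/2, 252]; [0, 0, 0, 0, 0, 0, 0, 7686, 126]; [0, 0, 0, 0, 0, 0, 0, 0, -26208]] (rows listed top to bottom)


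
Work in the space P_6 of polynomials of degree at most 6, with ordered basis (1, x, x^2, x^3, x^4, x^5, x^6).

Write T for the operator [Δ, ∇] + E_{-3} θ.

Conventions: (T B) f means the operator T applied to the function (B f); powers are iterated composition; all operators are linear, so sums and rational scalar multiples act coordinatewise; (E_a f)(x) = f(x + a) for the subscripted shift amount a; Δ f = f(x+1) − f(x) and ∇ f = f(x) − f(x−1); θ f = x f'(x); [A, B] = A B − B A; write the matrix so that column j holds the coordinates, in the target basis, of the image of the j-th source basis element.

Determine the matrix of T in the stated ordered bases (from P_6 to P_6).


image of 1: 0
image of x: x - 3
image of x^2: 2x^2 - 12x + 18
image of x^3: 3x^3 - 27x^2 + 81x - 81
image of x^4: 4x^4 - 48x^3 + 216x^2 - 432x + 324
image of x^5: 5x^5 - 75x^4 + 450x^3 - 1350x^2 + 2025x - 1215
image of x^6: 6x^6 - 108x^5 + 810x^4 - 3240x^3 + 7290x^2 - 8748x + 4374
each image's coordinates form column j of the matrix

the matrix is [[0, -3, 18, -81, 324, -1215, 4374]; [0, 1, -12, 81, -432, 2025, -8748]; [0, 0, 2, -27, 216, -1350, 7290]; [0, 0, 0, 3, -48, 450, -3240]; [0, 0, 0, 0, 4, -75, 810]; [0, 0, 0, 0, 0, 5, -108]; [0, 0, 0, 0, 0, 0, 6]] (rows listed top to bottom)


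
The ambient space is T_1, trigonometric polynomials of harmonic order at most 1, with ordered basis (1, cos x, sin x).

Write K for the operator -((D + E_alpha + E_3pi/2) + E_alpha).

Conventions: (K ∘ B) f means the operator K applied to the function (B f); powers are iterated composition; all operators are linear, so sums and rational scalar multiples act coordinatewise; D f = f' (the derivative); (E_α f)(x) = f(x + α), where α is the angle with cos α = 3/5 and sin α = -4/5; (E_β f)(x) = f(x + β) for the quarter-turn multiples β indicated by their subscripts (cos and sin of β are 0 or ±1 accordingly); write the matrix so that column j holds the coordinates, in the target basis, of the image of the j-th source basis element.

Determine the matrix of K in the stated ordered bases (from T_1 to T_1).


image of 1: -3
image of cos x: -(6/5)cos x - (8/5)sin x
image of sin x: (8/5)cos x - (6/5)sin x
each image's coordinates form column j of the matrix

the matrix is [[-3, 0, 0]; [0, -6/5, 8/5]; [0, -8/5, -6/5]] (rows listed top to bottom)


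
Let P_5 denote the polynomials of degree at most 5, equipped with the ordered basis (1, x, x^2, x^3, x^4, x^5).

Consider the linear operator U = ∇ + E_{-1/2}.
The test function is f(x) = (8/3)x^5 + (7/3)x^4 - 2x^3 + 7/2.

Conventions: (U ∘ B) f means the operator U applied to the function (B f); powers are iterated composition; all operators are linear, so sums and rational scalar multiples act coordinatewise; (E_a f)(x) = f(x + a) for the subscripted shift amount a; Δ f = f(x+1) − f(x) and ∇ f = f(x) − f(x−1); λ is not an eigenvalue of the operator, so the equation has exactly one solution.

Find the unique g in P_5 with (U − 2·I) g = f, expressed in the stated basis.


write g with unknown coordinates in the stated basis and equate coefficients in (U − 2·I) g = f
solving from the highest basis element down gives g = -(8/3)x^5 - 9x^4 + 4x^3 + (139/6)x^2 - (29/6)x - 223/16
check: U g = -(8/3)x^5 - (47/3)x^4 + 6x^3 + (139/3)x^2 - (29/3)x - 195/8
so U g − 2·g = (8/3)x^5 + (7/3)x^4 - 2x^3 + 7/2 = f ✓

the image equals g(x) = -(8/3)x^5 - 9x^4 + 4x^3 + (139/6)x^2 - (29/6)x - 223/16
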